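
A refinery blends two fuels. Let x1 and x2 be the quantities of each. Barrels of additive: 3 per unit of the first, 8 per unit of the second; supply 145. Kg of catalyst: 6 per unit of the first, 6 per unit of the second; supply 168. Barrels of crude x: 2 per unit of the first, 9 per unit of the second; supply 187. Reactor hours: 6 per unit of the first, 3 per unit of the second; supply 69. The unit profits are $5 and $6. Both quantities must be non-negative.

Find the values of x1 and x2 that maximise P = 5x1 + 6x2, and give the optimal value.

x1 = 3, x2 = 17, maximum P = 117

Corner points and P = 5x1 + 6x2:
  (0, 0) → P = 0
  (0, 145/8) → P = 435/4
  (23/2, 0) → P = 115/2
  (3, 17) → P = 117

The optimum lies where 3x1 + 8x2 = 145 and 6x1 + 3x2 = 69.
Solving simultaneously gives x1 = 3, x2 = 17.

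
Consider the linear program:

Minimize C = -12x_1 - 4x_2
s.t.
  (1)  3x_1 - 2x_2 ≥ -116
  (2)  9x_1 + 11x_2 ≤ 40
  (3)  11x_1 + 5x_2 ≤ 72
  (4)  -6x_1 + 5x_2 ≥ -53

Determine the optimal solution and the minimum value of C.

x_1 = 261/37, x_2 = -79/37, minimum C = -2816/37

The binding constraints are 9x_1 + 11x_2 = 40 and -6x_1 + 5x_2 = -53.
Solving simultaneously gives x_1 = 261/37, x_2 = -79/37.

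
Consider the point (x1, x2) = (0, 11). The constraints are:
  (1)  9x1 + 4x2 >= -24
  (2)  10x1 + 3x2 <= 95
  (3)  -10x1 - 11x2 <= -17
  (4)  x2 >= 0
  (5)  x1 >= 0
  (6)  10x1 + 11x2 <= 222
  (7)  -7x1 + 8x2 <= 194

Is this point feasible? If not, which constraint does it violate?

(1): 44 ≥ -24 ✓
(2): 33 ≤ 95 ✓
(3): -121 ≤ -17 ✓
(4): 11 ≥ 0 ✓
(5): 0 ≥ 0 ✓
(6): 121 ≤ 222 ✓
(7): 88 ≤ 194 ✓

feasible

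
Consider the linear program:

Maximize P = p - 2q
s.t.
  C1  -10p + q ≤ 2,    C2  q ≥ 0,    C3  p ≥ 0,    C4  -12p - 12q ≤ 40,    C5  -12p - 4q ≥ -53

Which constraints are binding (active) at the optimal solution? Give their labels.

C2 and C5

Extreme points and P = p - 2q:
  (0, 2) → P = -4
  (45/52, 277/26) → P = -1063/52
  (0, 0) → P = 0
  (53/12, 0) → P = 53/12

The maximum is at (53/12, 0). Substituting into each constraint, equality holds for C2 and C5; the remaining constraints have slack.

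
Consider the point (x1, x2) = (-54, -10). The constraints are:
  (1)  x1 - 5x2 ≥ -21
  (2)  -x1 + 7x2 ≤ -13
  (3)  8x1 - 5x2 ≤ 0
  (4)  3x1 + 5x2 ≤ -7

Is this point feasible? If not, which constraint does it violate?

(1): -4 ≥ -21 ✓
(2): -16 ≤ -13 ✓
(3): -382 ≤ 0 ✓
(4): -212 ≤ -7 ✓

feasible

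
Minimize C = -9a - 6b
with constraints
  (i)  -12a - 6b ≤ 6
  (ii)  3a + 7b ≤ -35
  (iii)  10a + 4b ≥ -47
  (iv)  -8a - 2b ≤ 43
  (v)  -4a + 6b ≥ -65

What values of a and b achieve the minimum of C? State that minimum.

a = 245/46, b = -335/46, minimum C = -195/46

Vertices and C = -9a - 6b:
  (28/11, -67/11) → C = 150/11
  (59/16, -67/8) → C = 273/16
  (245/46, -335/46) → C = -195/46

The binding constraints are 3a + 7b = -35 and -4a + 6b = -65.
Solving simultaneously gives a = 245/46, b = -335/46.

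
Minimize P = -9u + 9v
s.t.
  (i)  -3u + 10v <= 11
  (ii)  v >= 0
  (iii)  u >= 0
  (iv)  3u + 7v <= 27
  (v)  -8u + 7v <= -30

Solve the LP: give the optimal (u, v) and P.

u = 9, v = 0, minimum P = -81

Corner points and P = -9u + 9v:
  (9, 0) → P = -81
  (15/4, 0) → P = -135/4
  (57/11, 18/11) → P = -351/11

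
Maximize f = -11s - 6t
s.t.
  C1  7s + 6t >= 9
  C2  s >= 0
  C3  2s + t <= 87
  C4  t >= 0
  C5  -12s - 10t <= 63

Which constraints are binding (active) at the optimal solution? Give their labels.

Vertices and f = -11s - 6t:
  (0, 3/2) → f = -9
  (9/7, 0) → f = -99/7
  (0, 87) → f = -522
  (87/2, 0) → f = -957/2

The maximum is at (0, 3/2). Substituting into each constraint, equality holds for C1 and C2; the remaining constraints have slack.

C1 and C2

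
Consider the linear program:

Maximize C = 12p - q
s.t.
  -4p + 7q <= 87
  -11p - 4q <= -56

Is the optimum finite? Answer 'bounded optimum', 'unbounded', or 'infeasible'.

unbounded

From the feasible point (44/93, 1181/93), moving in the direction (7, 4) keeps every constraint satisfied while C increases without bound.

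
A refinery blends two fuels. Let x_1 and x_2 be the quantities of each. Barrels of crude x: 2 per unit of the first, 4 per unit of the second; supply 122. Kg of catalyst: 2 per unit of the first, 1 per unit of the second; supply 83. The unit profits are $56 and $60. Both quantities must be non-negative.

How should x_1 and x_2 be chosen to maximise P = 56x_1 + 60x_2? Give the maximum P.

Extreme points and P = 56x_1 + 60x_2:
  (0, 0) → P = 0
  (0, 61/2) → P = 1830
  (83/2, 0) → P = 2324
  (35, 13) → P = 2740

The binding constraints are 2x_1 + 4x_2 = 122 and 2x_1 + x_2 = 83.
Solving simultaneously gives x_1 = 35, x_2 = 13.

x_1 = 35, x_2 = 13, maximum P = 2740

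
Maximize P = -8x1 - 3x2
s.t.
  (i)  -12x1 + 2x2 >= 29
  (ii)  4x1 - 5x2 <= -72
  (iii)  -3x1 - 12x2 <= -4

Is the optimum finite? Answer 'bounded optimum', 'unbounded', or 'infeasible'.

unbounded

From the feasible point (-1/52, 187/13), moving in the direction (-12, 3) keeps every constraint satisfied while P increases without bound.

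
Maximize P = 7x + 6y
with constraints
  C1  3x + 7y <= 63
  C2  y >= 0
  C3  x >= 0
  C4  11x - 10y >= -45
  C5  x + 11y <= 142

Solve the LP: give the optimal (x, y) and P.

Corner points and P = 7x + 6y:
  (21, 0) → P = 147
  (315/107, 828/107) → P = 7173/107
  (0, 0) → P = 0
  (0, 9/2) → P = 27

x = 21, y = 0, maximum P = 147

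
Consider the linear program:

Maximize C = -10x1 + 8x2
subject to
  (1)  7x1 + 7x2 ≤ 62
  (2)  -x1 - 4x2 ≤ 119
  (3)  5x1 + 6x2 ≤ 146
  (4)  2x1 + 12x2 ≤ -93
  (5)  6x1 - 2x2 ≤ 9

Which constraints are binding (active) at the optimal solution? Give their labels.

(2) and (4)

Extreme points and C = -10x1 + 8x2:
  (-264, 145/4) → C = 2930
  (-101/13, -723/26) → C = -1882/13
  (-39/38, -144/19) → C = -957/19

The maximum is at (-264, 145/4). Substituting into each constraint, equality holds for (2) and (4); the remaining constraints have slack.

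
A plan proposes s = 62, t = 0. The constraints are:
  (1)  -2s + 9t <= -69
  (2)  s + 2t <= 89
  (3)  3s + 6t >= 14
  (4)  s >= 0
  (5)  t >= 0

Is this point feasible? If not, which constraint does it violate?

(1): -124 ≤ -69 ✓
(2): 62 ≤ 89 ✓
(3): 186 ≥ 14 ✓
(4): 62 ≥ 0 ✓
(5): 0 ≥ 0 ✓

feasible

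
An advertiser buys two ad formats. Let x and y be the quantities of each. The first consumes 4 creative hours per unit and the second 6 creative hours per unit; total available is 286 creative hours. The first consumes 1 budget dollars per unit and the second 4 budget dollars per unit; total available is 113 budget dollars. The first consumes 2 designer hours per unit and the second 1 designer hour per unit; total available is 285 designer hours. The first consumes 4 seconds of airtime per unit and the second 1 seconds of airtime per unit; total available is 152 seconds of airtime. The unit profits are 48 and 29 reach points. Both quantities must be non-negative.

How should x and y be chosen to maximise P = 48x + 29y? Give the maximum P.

Extreme points and P = 48x + 29y:
  (0, 0) → P = 0
  (0, 113/4) → P = 3277/4
  (38, 0) → P = 1824
  (33, 20) → P = 2164

The optimum lies where x + 4y = 113 and 4x + y = 152.
Solving simultaneously gives x = 33, y = 20.

x = 33, y = 20, maximum P = 2164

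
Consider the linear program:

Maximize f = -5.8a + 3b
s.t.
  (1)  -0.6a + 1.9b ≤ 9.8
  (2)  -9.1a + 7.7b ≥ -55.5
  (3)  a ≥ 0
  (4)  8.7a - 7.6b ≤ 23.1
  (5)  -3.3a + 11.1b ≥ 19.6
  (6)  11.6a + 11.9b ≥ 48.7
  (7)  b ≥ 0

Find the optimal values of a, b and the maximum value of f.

a = 0, b = 98/19, maximum f = 294/19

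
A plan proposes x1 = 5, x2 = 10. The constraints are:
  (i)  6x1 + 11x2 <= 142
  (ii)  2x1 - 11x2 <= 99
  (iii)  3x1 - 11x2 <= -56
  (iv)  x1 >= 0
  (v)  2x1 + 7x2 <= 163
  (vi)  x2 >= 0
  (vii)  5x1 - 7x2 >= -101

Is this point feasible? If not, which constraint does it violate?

(i): 140 ≤ 142 ✓
(ii): -100 ≤ 99 ✓
(iii): -95 ≤ -56 ✓
(iv): 5 ≥ 0 ✓
(v): 80 ≤ 163 ✓
(vi): 10 ≥ 0 ✓
(vii): -45 ≥ -101 ✓

feasible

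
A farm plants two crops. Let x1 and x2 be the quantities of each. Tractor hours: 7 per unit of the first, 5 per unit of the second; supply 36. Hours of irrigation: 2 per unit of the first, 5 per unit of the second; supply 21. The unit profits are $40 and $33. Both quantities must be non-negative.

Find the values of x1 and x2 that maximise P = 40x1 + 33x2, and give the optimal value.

Extreme points and P = 40x1 + 33x2:
  (0, 0) → P = 0
  (0, 21/5) → P = 693/5
  (36/7, 0) → P = 1440/7
  (3, 3) → P = 219

At the optimal vertex, 7x1 + 5x2 = 36 and 2x1 + 5x2 = 21.
Solving simultaneously gives x1 = 3, x2 = 3.

x1 = 3, x2 = 3, maximum P = 219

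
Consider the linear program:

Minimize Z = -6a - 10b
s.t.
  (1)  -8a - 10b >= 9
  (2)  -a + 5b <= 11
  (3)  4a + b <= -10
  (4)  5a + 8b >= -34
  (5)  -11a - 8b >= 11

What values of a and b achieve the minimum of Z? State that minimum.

Corner points and Z = -6a - 10b:
  (-31/10, 79/50) → Z = 14/5
  (-91/32, 11/8) → Z = 53/16
  (-86/11, 7/11) → Z = 446/11
  (-46/27, -86/27) → Z = 1136/27

The optimum lies where -8a - 10b = 9 and -a + 5b = 11.
Solving simultaneously gives a = -31/10, b = 79/50.

a = -31/10, b = 79/50, minimum Z = 14/5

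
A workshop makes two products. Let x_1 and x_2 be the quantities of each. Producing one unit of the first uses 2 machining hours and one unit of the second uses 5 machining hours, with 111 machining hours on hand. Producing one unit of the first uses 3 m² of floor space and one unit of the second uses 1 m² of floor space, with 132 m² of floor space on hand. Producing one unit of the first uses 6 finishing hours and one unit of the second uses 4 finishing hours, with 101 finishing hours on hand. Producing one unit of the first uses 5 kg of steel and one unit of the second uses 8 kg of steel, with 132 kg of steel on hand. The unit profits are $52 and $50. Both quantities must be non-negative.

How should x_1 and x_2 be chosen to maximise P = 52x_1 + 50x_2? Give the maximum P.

x_1 = 10, x_2 = 41/4, maximum P = 2065/2

Vertices and P = 52x_1 + 50x_2:
  (0, 0) → P = 0
  (0, 33/2) → P = 825
  (101/6, 0) → P = 2626/3
  (10, 41/4) → P = 2065/2

The binding constraints are 6x_1 + 4x_2 = 101 and 5x_1 + 8x_2 = 132.
Solving simultaneously gives x_1 = 10, x_2 = 41/4.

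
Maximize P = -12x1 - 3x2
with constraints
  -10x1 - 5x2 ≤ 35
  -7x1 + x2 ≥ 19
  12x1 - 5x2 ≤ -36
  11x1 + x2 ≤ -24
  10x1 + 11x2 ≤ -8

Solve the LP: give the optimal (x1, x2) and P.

x1 = -23/4, x2 = 9/2, maximum P = 111/2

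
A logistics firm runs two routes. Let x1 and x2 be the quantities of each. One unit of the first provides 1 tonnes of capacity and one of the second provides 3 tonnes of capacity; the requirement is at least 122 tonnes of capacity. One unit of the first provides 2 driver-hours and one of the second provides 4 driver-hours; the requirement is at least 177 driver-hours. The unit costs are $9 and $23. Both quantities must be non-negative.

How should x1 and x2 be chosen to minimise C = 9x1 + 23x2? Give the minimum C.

x1 = 43/2, x2 = 67/2, minimum C = 964

Extreme points and C = 9x1 + 23x2:
  (0, 177/4) → C = 4071/4
  (122, 0) → C = 1098
  (43/2, 67/2) → C = 964
The feasible region is unbounded (it extends along (0, 1), (1, 0)), but C strictly increases along every unbounded feasible direction, so there is no improving ray and the minimum is attained at a vertex.

The binding constraints are x1 + 3x2 = 122 and 2x1 + 4x2 = 177.
Solving simultaneously gives x1 = 43/2, x2 = 67/2.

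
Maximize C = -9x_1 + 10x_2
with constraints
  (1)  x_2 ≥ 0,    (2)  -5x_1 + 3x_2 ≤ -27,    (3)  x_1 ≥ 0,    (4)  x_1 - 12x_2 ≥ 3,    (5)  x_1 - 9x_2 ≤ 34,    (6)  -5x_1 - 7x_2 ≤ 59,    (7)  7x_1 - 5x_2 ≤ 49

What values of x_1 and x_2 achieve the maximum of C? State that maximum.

Vertices and C = -9x_1 + 10x_2:
  (27/5, 0) → C = -243/5
  (7, 0) → C = -63
  (105/19, 4/19) → C = -905/19
  (573/79, 28/79) → C = -4877/79

At the optimal vertex, -5x_1 + 3x_2 = -27 and x_1 - 12x_2 = 3.
Solving simultaneously gives x_1 = 105/19, x_2 = 4/19.

x_1 = 105/19, x_2 = 4/19, maximum C = -905/19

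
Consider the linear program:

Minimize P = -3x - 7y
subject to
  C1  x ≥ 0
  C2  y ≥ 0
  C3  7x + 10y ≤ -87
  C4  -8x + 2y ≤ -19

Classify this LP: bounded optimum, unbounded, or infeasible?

The boundaries x = 0 and -8x + 2y = -19 meet at (0, -19/2), but that point violates y ≥ 0. Every candidate vertex is excluded by some other constraint, so the feasible region is empty.

infeasible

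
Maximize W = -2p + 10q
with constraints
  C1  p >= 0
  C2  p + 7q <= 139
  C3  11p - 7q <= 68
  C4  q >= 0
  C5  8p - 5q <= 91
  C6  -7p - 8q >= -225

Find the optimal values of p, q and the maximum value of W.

p = 0, q = 139/7, maximum W = 1390/7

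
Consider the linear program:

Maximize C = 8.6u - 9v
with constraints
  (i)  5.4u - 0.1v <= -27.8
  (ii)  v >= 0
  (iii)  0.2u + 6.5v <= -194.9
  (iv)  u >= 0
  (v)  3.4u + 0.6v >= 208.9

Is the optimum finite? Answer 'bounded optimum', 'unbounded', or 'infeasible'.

infeasible

The boundaries 5.4u - 0.1v = -27.8 and 3.4u + 0.6v = 208.9 meet at (421/358, 61129/179), but that point violates 0.2u + 6.5v ≤ -194.9. Every candidate vertex is excluded by some other constraint, so the feasible region is empty.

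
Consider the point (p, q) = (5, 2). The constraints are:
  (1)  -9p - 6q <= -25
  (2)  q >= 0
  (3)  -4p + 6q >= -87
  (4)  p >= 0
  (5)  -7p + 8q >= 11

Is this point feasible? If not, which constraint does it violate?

not feasible — violates (5)

Constraint (5): -7p + 8q = -19, which is not ≥ 11. All other constraints are satisfied.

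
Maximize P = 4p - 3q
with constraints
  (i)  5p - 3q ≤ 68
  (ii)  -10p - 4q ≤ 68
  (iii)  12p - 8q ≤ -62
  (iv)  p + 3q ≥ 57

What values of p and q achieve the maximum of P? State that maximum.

p = 135/22, q = 373/22, maximum P = -579/22

Vertices and P = 4p - 3q:
  (365/2, 563/2) → P = -229/2
  (-216/13, 319/13) → P = -1821/13
  (135/22, 373/22) → P = -579/22
The feasible region is unbounded (it extends along (-2, 5), (3, 5)), but P strictly decreases along every unbounded feasible direction, so there is no improving ray and the maximum is attained at a vertex.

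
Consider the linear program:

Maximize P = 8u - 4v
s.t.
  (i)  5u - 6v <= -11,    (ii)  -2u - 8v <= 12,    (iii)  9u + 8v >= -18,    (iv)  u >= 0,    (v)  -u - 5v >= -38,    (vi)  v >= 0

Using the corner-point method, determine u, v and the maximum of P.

u = 173/31, v = 201/31, maximum P = 580/31

Corner points and P = 8u - 4v:
  (0, 11/6) → P = -22/3
  (173/31, 201/31) → P = 580/31
  (0, 38/5) → P = -152/5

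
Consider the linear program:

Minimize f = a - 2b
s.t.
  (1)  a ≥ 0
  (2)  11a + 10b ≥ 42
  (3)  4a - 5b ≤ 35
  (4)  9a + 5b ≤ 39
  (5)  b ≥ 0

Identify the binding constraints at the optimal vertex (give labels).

(1) and (4)

Extreme points and f = a - 2b:
  (0, 21/5) → f = -42/5
  (0, 39/5) → f = -78/5
  (42/11, 0) → f = 42/11
  (13/3, 0) → f = 13/3

The minimum is at (0, 39/5). Substituting into each constraint, equality holds for (1) and (4); the remaining constraints have slack.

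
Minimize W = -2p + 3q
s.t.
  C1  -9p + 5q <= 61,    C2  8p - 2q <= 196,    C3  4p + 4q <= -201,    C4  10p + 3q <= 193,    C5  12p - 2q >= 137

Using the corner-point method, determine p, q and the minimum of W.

p = -59/4, q = -157, minimum W = -883/2

Corner points and W = -2p + 3q:
  (191/20, -299/5) → W = -397/2
  (-59/4, -157) → W = -883/2
  (73/28, -370/7) → W = -2293/14

The binding constraints are 8p - 2q = 196 and 12p - 2q = 137.
Solving simultaneously gives p = -59/4, q = -157.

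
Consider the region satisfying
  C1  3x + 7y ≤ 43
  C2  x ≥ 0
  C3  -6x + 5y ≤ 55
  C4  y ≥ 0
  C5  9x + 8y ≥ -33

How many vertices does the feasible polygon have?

3

Intersecting each pair of boundary lines and keeping only the points that satisfy every inequality leaves:
  (0, 43/7)
  (43/3, 0)
  (0, 0)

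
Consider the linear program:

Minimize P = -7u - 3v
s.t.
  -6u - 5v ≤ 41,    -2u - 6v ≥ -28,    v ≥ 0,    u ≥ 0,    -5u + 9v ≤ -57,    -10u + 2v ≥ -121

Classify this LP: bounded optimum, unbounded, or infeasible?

bounded optimum

Corner points and P = -7u - 3v:
  (57/5, 0) → P = -399/5
  (121/10, 0) → P = -847/10
  (195/16, 7/16) → P = -693/8
The feasible region has finitely many vertices and no improving ray; the minimum is -693/8 at (195/16, 7/16).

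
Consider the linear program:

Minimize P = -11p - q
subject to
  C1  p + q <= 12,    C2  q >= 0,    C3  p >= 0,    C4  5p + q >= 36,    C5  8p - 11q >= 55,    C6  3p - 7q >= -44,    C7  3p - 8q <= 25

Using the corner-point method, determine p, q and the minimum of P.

Corner points and P = -11p - q:
  (187/19, 41/19) → P = -2098/19
  (11, 1) → P = -122
  (36/5, 0) → P = -396/5
  (25/3, 0) → P = -275/3
  (451/63, 13/63) → P = -1658/21

The optimum lies where p + q = 12 and 3p - 8q = 25.
Solving simultaneously gives p = 11, q = 1.

p = 11, q = 1, minimum P = -122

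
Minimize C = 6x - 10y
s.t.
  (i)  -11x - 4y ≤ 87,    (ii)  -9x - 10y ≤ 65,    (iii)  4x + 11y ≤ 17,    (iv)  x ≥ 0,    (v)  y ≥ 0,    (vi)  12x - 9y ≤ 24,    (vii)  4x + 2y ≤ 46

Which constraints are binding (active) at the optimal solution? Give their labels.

Feasible corners and C = 6x - 10y:
  (0, 17/11) → C = -170/11
  (139/56, 9/14) → C = 237/28
  (0, 0) → C = 0
  (2, 0) → C = 12

The minimum is at (0, 17/11). Substituting into each constraint, equality holds for (iii) and (iv); the remaining constraints have slack.

(iii) and (iv)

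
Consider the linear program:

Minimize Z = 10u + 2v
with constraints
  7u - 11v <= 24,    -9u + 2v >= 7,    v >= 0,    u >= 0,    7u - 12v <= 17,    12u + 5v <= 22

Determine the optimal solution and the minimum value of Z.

u = 0, v = 7/2, minimum Z = 7

Corner points and Z = 10u + 2v:
  (0, 7/2) → Z = 7
  (3/23, 94/23) → Z = 218/23
  (0, 22/5) → Z = 44/5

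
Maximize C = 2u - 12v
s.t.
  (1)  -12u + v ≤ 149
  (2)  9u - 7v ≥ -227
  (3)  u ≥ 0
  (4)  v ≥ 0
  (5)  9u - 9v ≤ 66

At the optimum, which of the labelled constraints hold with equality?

Vertices and C = 2u - 12v:
  (0, 227/7) → C = -2724/7
  (0, 0) → C = 0
  (22/3, 0) → C = 44/3
The feasible region is unbounded (it extends along (1, 1), (7, 9)), but C strictly decreases along every unbounded feasible direction, so there is no improving ray and the maximum is attained at a vertex.

The maximum is at (22/3, 0). Substituting into each constraint, equality holds for (4) and (5); the remaining constraints have slack.

(4) and (5)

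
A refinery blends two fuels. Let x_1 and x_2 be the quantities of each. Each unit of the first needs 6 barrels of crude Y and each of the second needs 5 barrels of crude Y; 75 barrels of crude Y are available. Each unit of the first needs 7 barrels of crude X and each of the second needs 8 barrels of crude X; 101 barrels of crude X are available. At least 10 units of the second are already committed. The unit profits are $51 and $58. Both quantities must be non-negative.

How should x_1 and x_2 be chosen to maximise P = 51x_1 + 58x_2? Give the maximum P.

Feasible corners and P = 51x_1 + 58x_2:
  (0, 101/8) → P = 2929/4
  (0, 10) → P = 580
  (3, 10) → P = 733

The binding constraints are 7x_1 + 8x_2 = 101 and x_2 = 10.
Solving simultaneously gives x_1 = 3, x_2 = 10.

x_1 = 3, x_2 = 10, maximum P = 733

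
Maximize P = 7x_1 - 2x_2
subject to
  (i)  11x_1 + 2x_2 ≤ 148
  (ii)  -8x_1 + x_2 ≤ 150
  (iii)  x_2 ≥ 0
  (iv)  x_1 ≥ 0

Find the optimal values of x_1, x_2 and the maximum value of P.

Corner points and P = 7x_1 - 2x_2:
  (148/11, 0) → P = 1036/11
  (0, 74) → P = -148
  (0, 0) → P = 0

x_1 = 148/11, x_2 = 0, maximum P = 1036/11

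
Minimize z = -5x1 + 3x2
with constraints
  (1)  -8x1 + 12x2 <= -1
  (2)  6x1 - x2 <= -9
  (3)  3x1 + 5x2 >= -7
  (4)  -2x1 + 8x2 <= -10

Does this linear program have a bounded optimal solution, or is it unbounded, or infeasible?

The boundaries -8x1 + 12x2 = -1 and -2x1 + 8x2 = -10 meet at (-14/5, -39/20), but that point violates 3x1 + 5x2 ≥ -7. Every candidate vertex is excluded by some other constraint, so the feasible region is empty.

infeasible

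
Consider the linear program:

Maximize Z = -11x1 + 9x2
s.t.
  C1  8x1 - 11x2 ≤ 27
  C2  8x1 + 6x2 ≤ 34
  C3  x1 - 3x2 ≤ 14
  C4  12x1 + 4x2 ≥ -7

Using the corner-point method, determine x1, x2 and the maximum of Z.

x1 = -89/20, x2 = 58/5, maximum Z = 3067/20

Vertices and Z = -11x1 + 9x2:
  (67/17, 7/17) → Z = -674/17
  (31/164, -95/41) → Z = -3761/164
  (-89/20, 58/5) → Z = 3067/20

The optimum lies where 8x1 + 6x2 = 34 and 12x1 + 4x2 = -7.
Solving simultaneously gives x1 = -89/20, x2 = 58/5.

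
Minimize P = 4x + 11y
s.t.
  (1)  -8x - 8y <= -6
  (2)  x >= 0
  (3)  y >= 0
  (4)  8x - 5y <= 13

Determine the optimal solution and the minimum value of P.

Extreme points and P = 4x + 11y:
  (0, 3/4) → P = 33/4
  (3/4, 0) → P = 3
  (13/8, 0) → P = 13/2
The feasible region is unbounded (it extends along (0, 1), (5, 8)), but P strictly increases along every unbounded feasible direction, so there is no improving ray and the minimum is attained at a vertex.

The binding constraints are -8x - 8y = -6 and y = 0.
Solving simultaneously gives x = 3/4, y = 0.

x = 3/4, y = 0, minimum P = 3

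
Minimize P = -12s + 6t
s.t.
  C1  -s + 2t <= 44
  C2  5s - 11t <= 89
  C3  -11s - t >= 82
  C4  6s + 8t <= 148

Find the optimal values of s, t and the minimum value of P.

Extreme points and P = -12s + 6t:
  (-662, -309) → P = 6090
  (-208/23, 402/23) → P = 4908/23
  (-271/42, -463/42) → P = 79/7

At the optimal vertex, 5s - 11t = 89 and -11s - t = 82.
Solving simultaneously gives s = -271/42, t = -463/42.

s = -271/42, t = -463/42, minimum P = 79/7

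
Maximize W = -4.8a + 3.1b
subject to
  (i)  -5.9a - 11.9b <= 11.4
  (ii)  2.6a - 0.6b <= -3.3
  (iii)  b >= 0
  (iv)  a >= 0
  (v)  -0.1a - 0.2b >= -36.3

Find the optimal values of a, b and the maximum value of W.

a = 0, b = 181.5, maximum W = 562.65

Extreme points and W = -4.8a + 3.1b:
  (0, 11/2) → W = 341/20
  (1056/29, 9471/58) → W = 38445/116
  (0, 363/2) → W = 11253/20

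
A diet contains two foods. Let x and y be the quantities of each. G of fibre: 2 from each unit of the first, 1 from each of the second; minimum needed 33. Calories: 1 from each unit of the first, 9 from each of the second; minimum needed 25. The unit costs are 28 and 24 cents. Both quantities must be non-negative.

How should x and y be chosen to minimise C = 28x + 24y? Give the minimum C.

x = 16, y = 1, minimum C = 472

Corner points and C = 28x + 24y:
  (0, 33) → C = 792
  (25, 0) → C = 700
  (16, 1) → C = 472
The feasible region is unbounded (it extends along (0, 1), (1, 0)), but C strictly increases along every unbounded feasible direction, so there is no improving ray and the minimum is attained at a vertex.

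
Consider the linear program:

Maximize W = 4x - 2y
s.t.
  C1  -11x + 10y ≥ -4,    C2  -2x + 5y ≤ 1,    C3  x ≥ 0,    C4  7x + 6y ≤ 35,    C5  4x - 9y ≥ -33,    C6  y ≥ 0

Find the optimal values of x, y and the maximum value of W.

x = 6/7, y = 19/35, maximum W = 82/35

Corner points and W = 4x - 2y:
  (6/7, 19/35) → W = 82/35
  (4/11, 0) → W = 16/11
  (0, 1/5) → W = -2/5
  (0, 0) → W = 0

The binding constraints are -11x + 10y = -4 and -2x + 5y = 1.
Solving simultaneously gives x = 6/7, y = 19/35.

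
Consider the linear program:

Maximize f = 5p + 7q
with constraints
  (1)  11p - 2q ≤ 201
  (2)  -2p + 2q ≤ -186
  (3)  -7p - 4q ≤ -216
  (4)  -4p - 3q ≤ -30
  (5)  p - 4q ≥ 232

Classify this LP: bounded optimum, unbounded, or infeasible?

infeasible

The boundaries -7p - 4q = -216 and -4p - 3q = -30 meet at (528/5, -654/5), but that point violates 11p - 2q ≤ 201. Every candidate vertex is excluded by some other constraint, so the feasible region is empty.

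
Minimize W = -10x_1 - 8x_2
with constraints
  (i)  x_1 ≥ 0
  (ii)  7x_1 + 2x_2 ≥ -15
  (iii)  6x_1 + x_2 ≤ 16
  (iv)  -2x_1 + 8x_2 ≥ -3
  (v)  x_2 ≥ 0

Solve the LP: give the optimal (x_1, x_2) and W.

Extreme points and W = -10x_1 - 8x_2:
  (0, 16) → W = -128
  (0, 0) → W = 0
  (131/50, 7/25) → W = -711/25
  (3/2, 0) → W = -15

The optimum lies where x_1 = 0 and 6x_1 + x_2 = 16.
Solving simultaneously gives x_1 = 0, x_2 = 16.

x_1 = 0, x_2 = 16, minimum W = -128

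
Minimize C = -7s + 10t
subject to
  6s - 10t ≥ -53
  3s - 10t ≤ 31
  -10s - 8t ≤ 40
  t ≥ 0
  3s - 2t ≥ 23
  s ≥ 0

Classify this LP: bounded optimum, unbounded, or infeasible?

From the feasible point (56/3, 33/2), moving in the direction (10, 6) keeps every constraint satisfied while C decreases without bound.

unbounded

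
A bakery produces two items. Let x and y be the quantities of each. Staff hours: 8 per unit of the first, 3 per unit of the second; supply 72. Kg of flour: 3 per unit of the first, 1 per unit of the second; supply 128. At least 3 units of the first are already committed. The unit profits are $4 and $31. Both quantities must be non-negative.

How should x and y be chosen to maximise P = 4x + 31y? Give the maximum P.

Corner points and P = 4x + 31y:
  (9, 0) → P = 36
  (3, 0) → P = 12
  (3, 16) → P = 508

The binding constraints are 8x + 3y = 72 and x = 3.
Solving simultaneously gives x = 3, y = 16.

x = 3, y = 16, maximum P = 508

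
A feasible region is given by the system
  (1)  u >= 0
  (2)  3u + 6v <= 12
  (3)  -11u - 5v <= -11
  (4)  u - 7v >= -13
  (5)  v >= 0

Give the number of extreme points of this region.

4

Pairwise boundary intersections that survive every other constraint:
  (2/9, 17/9)
  (4, 0)
  (6/41, 77/41)
  (1, 0)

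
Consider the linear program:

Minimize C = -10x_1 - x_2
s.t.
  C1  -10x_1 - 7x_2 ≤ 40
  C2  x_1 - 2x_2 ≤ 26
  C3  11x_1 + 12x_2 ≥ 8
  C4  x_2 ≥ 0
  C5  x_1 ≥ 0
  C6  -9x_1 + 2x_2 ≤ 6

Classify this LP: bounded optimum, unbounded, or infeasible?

unbounded

From the feasible point (26, 0), moving in the direction (2, 1) keeps every constraint satisfied while C decreases without bound.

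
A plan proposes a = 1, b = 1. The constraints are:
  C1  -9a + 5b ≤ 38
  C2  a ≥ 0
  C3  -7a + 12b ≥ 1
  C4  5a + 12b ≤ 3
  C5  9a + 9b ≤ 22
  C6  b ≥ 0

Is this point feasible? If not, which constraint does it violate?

Constraint C4: 5a + 12b = 17, which is not ≤ 3. All other constraints are satisfied.

not feasible — violates C4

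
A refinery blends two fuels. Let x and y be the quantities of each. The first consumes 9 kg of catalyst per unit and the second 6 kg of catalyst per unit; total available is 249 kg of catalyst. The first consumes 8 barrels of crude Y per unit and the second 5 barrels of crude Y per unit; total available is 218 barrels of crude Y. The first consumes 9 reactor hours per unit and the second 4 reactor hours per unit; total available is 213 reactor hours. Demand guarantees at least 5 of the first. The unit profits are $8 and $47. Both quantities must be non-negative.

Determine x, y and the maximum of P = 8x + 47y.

Feasible corners and P = 8x + 47y:
  (71/3, 0) → P = 568/3
  (5, 0) → P = 40
  (47/3, 18) → P = 2914/3
  (5, 34) → P = 1638

The optimum lies where 9x + 6y = 249 and x = 5.
Solving simultaneously gives x = 5, y = 34.

x = 5, y = 34, maximum P = 1638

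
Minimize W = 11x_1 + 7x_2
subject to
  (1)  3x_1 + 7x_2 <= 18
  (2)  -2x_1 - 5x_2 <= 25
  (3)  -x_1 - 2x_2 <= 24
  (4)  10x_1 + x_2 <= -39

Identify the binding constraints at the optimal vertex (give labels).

(1) and (3)

Extreme points and W = 11x_1 + 7x_2:
  (-204, 90) → W = -1614
  (-291/67, 297/67) → W = -1122/67
  (-70, 23) → W = -609
  (-85/24, -43/12) → W = -1537/24

The minimum is at (-204, 90). Substituting into each constraint, equality holds for (1) and (3); the remaining constraints have slack.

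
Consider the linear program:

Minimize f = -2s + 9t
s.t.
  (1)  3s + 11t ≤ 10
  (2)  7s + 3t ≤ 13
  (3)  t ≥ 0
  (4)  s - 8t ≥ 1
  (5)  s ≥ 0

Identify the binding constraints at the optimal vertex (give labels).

(2) and (3)

Feasible corners and f = -2s + 9t:
  (13/7, 0) → f = -26/7
  (107/59, 6/59) → f = -160/59
  (1, 0) → f = -2

The minimum is at (13/7, 0). Substituting into each constraint, equality holds for (2) and (3); the remaining constraints have slack.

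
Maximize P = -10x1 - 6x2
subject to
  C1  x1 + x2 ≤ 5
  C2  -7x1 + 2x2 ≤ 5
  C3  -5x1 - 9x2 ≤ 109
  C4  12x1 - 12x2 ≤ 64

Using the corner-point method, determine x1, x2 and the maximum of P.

The optimum lies where -7x1 + 2x2 = 5 and 12x1 - 12x2 = 64.
Solving simultaneously gives x1 = -47/15, x2 = -127/15.

x1 = -47/15, x2 = -127/15, maximum P = 1232/15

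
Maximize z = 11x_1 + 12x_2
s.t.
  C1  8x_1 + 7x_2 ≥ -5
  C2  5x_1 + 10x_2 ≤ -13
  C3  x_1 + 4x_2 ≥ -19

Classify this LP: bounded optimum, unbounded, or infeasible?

Feasible corners and z = 11x_1 + 12x_2:
  (41/45, -79/45) → z = -497/45
  (113/25, -147/25) → z = -521/25
  (69/5, -41/5) → z = 267/5
The feasible region has finitely many vertices and no improving ray; the maximum is 267/5 at (69/5, -41/5).

bounded optimum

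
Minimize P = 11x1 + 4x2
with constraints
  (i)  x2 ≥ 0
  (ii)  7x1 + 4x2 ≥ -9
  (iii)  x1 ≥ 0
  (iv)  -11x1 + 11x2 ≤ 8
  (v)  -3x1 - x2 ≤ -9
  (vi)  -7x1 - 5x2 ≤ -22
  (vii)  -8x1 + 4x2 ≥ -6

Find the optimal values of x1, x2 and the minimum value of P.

x1 = 21/10, x2 = 27/10, minimum P = 339/10

The binding constraints are -3x1 - x2 = -9 and -8x1 + 4x2 = -6.
Solving simultaneously gives x1 = 21/10, x2 = 27/10.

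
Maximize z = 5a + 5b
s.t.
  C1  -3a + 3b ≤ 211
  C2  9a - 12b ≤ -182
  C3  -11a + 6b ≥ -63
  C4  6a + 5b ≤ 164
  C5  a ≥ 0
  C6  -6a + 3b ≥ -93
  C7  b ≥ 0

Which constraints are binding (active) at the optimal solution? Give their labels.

Vertices and z = 5a + 5b:
  (1058/117, 856/39) → z = 18130/117
  (0, 91/6) → z = 455/6
  (0, 164/5) → z = 164

The maximum is at (0, 164/5). Substituting into each constraint, equality holds for C4 and C5; the remaining constraints have slack.

C4 and C5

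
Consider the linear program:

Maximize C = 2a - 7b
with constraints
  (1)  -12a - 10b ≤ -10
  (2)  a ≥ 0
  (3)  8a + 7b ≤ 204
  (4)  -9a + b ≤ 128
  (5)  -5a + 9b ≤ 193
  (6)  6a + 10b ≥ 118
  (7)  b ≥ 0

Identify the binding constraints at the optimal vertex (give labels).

(3) and (7)

Extreme points and C = 2a - 7b:
  (0, 193/9) → C = -1351/9
  (0, 59/5) → C = -413/5
  (485/107, 2564/107) → C = -16978/107
  (51/2, 0) → C = 51
  (59/3, 0) → C = 118/3

The maximum is at (51/2, 0). Substituting into each constraint, equality holds for (3) and (7); the remaining constraints have slack.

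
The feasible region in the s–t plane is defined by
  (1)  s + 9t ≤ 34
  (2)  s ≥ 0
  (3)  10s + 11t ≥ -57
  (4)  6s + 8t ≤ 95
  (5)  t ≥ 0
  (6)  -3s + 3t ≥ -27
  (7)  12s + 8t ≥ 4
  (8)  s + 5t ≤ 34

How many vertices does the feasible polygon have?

5

Of the 28 pairwise boundary intersections, those satisfying every inequality are:
  (0, 34/9)
  (23/2, 5/2)
  (0, 1/2)
  (9, 0)
  (1/3, 0)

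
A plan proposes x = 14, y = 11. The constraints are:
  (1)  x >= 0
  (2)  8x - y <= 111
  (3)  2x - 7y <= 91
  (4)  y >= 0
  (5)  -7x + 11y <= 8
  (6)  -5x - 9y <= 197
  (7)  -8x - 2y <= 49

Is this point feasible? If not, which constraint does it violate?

not feasible — violates (5)

Constraint (5): -7x + 11y = 23, which is not ≤ 8. All other constraints are satisfied.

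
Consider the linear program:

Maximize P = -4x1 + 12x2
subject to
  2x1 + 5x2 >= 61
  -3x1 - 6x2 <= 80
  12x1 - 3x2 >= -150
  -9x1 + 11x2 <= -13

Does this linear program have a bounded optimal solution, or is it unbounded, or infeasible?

From the feasible point (736/67, 523/67), moving in the direction (11, 9) keeps every constraint satisfied while P increases without bound.

unbounded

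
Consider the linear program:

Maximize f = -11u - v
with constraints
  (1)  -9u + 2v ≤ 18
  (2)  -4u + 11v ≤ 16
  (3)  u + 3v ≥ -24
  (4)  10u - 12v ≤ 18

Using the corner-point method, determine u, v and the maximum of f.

The binding constraints are -9u + 2v = 18 and 10u - 12v = 18.
Solving simultaneously gives u = -63/22, v = -171/44.

u = -63/22, v = -171/44, maximum f = 1557/44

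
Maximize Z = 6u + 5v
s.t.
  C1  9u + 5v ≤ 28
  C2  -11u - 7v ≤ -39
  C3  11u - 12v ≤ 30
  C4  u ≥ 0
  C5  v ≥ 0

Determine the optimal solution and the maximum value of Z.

Extreme points and Z = 6u + 5v:
  (1/8, 43/8) → Z = 221/8
  (0, 28/5) → Z = 28
  (0, 39/7) → Z = 195/7

The binding constraints are 9u + 5v = 28 and u = 0.
Solving simultaneously gives u = 0, v = 28/5.

u = 0, v = 28/5, maximum Z = 28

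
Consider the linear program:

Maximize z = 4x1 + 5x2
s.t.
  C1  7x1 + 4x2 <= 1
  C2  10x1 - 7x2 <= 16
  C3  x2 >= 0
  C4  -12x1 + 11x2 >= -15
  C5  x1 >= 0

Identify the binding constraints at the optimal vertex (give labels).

C1 and C5

Vertices and z = 4x1 + 5x2:
  (1/7, 0) → z = 4/7
  (0, 1/4) → z = 5/4
  (0, 0) → z = 0

The maximum is at (0, 1/4). Substituting into each constraint, equality holds for C1 and C5; the remaining constraints have slack.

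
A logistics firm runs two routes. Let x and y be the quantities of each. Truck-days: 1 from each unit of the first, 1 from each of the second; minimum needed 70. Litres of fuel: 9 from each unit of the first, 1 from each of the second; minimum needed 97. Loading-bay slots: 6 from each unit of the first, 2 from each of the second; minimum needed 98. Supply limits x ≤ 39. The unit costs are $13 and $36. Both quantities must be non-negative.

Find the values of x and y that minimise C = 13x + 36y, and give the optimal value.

Feasible corners and C = 13x + 36y:
  (0, 97) → C = 3492
  (27/8, 533/8) → C = 19539/8
  (39, 31) → C = 1623
The feasible region is unbounded (it extends along (0, 1)), but C strictly increases along every unbounded feasible direction, so there is no improving ray and the minimum is attained at a vertex.

At the optimal vertex, x + y = 70 and x = 39.
Solving simultaneously gives x = 39, y = 31.

x = 39, y = 31, minimum C = 1623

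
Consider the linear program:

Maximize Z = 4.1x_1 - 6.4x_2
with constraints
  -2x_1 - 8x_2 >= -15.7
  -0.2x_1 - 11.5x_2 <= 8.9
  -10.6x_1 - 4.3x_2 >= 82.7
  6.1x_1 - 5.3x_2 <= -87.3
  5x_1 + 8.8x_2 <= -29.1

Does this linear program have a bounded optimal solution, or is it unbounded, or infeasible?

Feasible corners and Z = 4.1x_1 - 6.4x_2:
  (-4637/280, 1367/224) → Z = -299477/2800
  (-105112/7121, -3683/7121) → Z = -407388/7121
  (-92247/8018, 25899/8018) → Z = -5439663/80180
The feasible region has finitely many vertices and no improving ray; the maximum is -407388/7121 at (-105112/7121, -3683/7121).

bounded optimum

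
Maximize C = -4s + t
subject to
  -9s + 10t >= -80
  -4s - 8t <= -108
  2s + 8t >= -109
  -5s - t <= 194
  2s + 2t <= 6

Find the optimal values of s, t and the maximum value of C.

s = -197/4, t = 209/4, maximum C = 997/4

Vertices and C = -4s + t:
  (-415/9, 329/9) → C = 221
  (-21, 24) → C = 108
  (-197/4, 209/4) → C = 997/4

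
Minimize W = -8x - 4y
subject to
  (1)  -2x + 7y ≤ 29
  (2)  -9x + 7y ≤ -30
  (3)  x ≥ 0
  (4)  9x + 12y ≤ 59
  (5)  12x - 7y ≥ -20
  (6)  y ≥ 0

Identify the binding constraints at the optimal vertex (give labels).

(4) and (6)

Vertices and W = -8x - 4y:
  (773/171, 29/19) → W = -7228/171
  (10/3, 0) → W = -80/3
  (59/9, 0) → W = -472/9

The minimum is at (59/9, 0). Substituting into each constraint, equality holds for (4) and (6); the remaining constraints have slack.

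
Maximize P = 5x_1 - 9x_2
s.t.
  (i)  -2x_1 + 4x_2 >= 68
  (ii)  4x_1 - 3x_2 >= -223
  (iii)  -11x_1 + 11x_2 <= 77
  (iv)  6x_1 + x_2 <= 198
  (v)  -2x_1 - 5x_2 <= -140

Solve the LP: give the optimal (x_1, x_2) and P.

x_1 = 362/13, x_2 = 402/13, maximum P = -1808/13

Extreme points and P = 5x_1 - 9x_2:
  (20, 27) → P = -143
  (362/13, 402/13) → P = -1808/13
  (191/7, 240/7) → P = -1205/7

The binding constraints are -2x_1 + 4x_2 = 68 and 6x_1 + x_2 = 198.
Solving simultaneously gives x_1 = 362/13, x_2 = 402/13.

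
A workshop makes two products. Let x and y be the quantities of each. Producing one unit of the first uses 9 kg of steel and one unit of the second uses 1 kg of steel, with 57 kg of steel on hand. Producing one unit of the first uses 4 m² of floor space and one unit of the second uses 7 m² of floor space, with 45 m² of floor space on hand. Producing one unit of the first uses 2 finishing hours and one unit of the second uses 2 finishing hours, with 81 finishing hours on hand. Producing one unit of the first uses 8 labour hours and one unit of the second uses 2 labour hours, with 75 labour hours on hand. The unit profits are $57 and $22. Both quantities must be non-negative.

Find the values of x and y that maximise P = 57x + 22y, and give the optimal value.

x = 6, y = 3, maximum P = 408

Corner points and P = 57x + 22y:
  (0, 0) → P = 0
  (0, 45/7) → P = 990/7
  (19/3, 0) → P = 361
  (6, 3) → P = 408

The optimum lies where 9x + y = 57 and 4x + 7y = 45.
Solving simultaneously gives x = 6, y = 3.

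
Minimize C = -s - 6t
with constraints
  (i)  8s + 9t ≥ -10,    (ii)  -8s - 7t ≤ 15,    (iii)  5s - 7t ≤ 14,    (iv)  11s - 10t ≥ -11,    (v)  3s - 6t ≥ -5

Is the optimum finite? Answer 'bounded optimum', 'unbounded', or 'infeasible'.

Extreme points and C = -s - 6t:
  (56/101, -162/101) → C = 916/101
  (-199/179, -22/179) → C = 331/179
  (119/9, 67/9) → C = -521/9
  (-4/9, 11/18) → C = -29/9
The feasible region has finitely many vertices and no improving ray; the minimum is -521/9 at (119/9, 67/9).

bounded optimum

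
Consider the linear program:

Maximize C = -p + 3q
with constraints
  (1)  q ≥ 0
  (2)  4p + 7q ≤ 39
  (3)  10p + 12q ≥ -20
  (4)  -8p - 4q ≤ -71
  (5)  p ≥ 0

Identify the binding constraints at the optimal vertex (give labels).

(2) and (4)

Corner points and C = -p + 3q:
  (39/4, 0) → C = -39/4
  (71/8, 0) → C = -71/8
  (341/40, 7/10) → C = -257/40

The maximum is at (341/40, 7/10). Substituting into each constraint, equality holds for (2) and (4); the remaining constraints have slack.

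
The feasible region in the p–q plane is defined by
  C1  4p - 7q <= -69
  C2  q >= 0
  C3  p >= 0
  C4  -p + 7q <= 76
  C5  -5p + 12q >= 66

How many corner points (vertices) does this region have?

The feasible vertices (each the meet of two boundaries and inside every other half-plane) are:
  (0, 69/7)
  (7/3, 235/21)
  (0, 76/7)

3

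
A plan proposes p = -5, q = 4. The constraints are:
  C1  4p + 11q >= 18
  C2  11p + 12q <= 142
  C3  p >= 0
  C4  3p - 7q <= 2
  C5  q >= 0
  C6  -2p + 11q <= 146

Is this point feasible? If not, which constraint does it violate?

Constraint C3: p = -5, which is not ≥ 0. All other constraints are satisfied.

not feasible — violates C3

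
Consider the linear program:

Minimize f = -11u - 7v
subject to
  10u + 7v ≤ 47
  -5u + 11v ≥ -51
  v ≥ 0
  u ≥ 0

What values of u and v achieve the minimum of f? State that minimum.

Corner points and f = -11u - 7v:
  (47/10, 0) → f = -517/10
  (0, 47/7) → f = -47
  (0, 0) → f = 0

u = 47/10, v = 0, minimum f = -517/10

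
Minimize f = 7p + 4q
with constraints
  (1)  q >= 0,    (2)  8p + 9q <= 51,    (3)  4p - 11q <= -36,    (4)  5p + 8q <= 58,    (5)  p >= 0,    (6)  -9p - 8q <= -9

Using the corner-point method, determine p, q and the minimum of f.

p = 0, q = 36/11, minimum f = 144/11

At the optimal vertex, 4p - 11q = -36 and p = 0.
Solving simultaneously gives p = 0, q = 36/11.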